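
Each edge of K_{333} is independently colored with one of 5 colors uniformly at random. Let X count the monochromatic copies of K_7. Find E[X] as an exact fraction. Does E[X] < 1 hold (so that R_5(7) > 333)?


E[X] = C(333, 7) · 5^{1 − 21} = 84549532139028 · 5^{−20} = 84549532139028/95367431640625.
As a reduced fraction: E[X] = 84549532139028/95367431640625 ≈ 0.8866.
Is E[X] < 1? YES.
Since E[X] < 1, there exists a 5-coloring of K_{333} with no monochromatic K_7; hence R_5(7) > 333.

E[X] = 84549532139028/95367431640625 ≈ 0.8866; E[X] < 1, so R_5(7) > 333.


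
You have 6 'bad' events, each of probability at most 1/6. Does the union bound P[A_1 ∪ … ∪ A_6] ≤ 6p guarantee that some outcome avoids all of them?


Union bound: P[∪_{i=1}^{6} A_i] ≤ Σ_i P[A_i] ≤ 6·p = 6·(1/6) = 1.
Numerically: 1 ≈ 1.00000.
Is 1 < 1? NO.
Since the bound 1 is ≥ 1, the union bound is uninformative here; it does NOT by itself certify existence.

6·p = 1 ≈ 1.00000; existence NOT certified by the union bound.


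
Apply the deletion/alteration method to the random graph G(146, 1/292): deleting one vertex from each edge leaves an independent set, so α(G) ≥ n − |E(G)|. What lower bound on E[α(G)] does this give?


E[|E(G)|] = C(146, 2)·p = 10585 · (1/292) = 145/4.
E[α(G)] ≥ n − E[|E(G)|] = 146 − 145/4 = 439/4.
Numerically: ≈ 109.7500.
(This is only a lower bound; the true E[α(G)] may be larger.)

E[α(G)] ≥ 439/4 ≈ 109.7500.


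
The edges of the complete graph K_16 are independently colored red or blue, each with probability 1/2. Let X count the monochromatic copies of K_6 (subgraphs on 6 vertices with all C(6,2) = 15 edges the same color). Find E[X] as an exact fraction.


Let X = Σ_S X_S over the C(16, 6) = 8008 subsets S of size 6, where X_S = 1 if the K_6 on S is monochromatic.
For a fixed S, the K_6 on S has C(6, 2) = 15 edges. P[all 15 edges red] = (1/2)^15, and likewise for blue, so P[monochromatic] = 2·(1/2)^15 = 2^{1 − 15} = 1/16384.
Summing: E[X] = C(16, 6) · 2^{1 − 15} = 8008 · 1/16384 = 1001/2048.
Numerically: E[X] ≈ 0.4888.

E[X] = C(16,6)·2^(1−C(6,2)) = 1001/2048 ≈ 0.4888.


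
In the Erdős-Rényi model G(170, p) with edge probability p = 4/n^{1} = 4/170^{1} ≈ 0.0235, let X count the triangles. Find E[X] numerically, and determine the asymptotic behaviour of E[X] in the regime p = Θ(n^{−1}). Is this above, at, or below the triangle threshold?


Number of potential triangles: C(170, 3) = 804440.
Each occurs with probability p³ ≈ (0.0235)³ ≈ 1.30267e-05.
By linearity: E[X] = C(170, 3)·p³ ≈ 804440 · 1.30267e-05 ≈ 10.479.
Here α = 1, so p = 4/n is exactly at the triangle threshold p ~ 1/n. Asymptotically E[X] → c³/6 = 4³/6 = 32/3 ≈ 10.667, a bounded constant. In this regime the triangle count is asymptotically Poisson(c³/6).

E[X] ≈ 10.479; in regime p = Θ(1/n^{1}) E[X] stays bounded (at the triangle threshold p ~ 1/n).


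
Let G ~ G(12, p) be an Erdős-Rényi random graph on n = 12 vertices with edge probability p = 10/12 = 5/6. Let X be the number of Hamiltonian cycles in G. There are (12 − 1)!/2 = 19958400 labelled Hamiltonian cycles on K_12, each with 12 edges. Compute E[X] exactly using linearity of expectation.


K_12 has (12 − 1)!/2 = 19958400 labelled Hamiltonian cycles.
For each such Hamiltonian cycle H, let X_H = 1 if all 12 edges of H are present in G. Then P[X_H = 1] = p^{12} = (5/6)^{12} = 244140625/2176782336.
Summing the indicators: E[X] = Σ_H E[X_H] = 19958400 · p^{12} = 19958400 · 244140625/2176782336 = 469970703125/209952.
Numerically: E[X] ≈ 2.2385e+06.

E[X] = 19958400 · (5/6)^{12} = 469970703125/209952 ≈ 2.2385e+06.


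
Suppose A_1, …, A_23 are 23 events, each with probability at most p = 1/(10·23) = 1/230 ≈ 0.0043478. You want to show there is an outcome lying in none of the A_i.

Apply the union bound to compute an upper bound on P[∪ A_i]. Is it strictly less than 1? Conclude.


Union bound: P[∪_{i=1}^{23} A_i] ≤ Σ_i P[A_i] ≤ 23·p = 23·(1/230) = 1/10.
Numerically: 1/10 ≈ 0.1000000.
Is 1/10 < 1? YES.
Since P[∪ A_i] ≤ 1/10 < 1, the complement has P[∩ A_i^c] ≥ 1 − 1/10 = 9/10 > 0, so some outcome avoids every A_i.

23·p = 1/10 ≈ 0.1000000; existence CERTIFIED by the union bound.


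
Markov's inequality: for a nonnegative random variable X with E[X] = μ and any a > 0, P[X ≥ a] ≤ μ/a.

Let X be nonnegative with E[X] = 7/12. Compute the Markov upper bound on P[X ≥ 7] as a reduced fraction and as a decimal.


μ = E[X] = 7/12, a = 7.
Markov: P[X ≥ 7] ≤ μ/a = (7/12)/7 = 1/12.
Numerically: ≈ 0.083333.
(Since a = 7 > μ = 0.583333, the bound 1/12 is < 1 and informative.)

P[X ≥ 7] ≤ 1/12 ≈ 0.083333.


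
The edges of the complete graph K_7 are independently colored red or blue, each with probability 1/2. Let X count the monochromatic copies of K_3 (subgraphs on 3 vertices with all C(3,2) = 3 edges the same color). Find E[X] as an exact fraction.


Let X = Σ_S X_S over the C(7, 3) = 35 subsets S of size 3, where X_S = 1 if the K_3 on S is monochromatic.
For a fixed S, the K_3 on S has C(3, 2) = 3 edges. P[all 3 edges red] = (1/2)^3, and likewise for blue, so P[monochromatic] = 2·(1/2)^3 = 2^{1 − 3} = 1/4.
Summing: E[X] = C(7, 3) · 2^{1 − 3} = 35 · 1/4 = 35/4.
Numerically: E[X] ≈ 8.7500.

E[X] = C(7,3)·2^(1−C(3,2)) = 35/4 ≈ 8.7500.


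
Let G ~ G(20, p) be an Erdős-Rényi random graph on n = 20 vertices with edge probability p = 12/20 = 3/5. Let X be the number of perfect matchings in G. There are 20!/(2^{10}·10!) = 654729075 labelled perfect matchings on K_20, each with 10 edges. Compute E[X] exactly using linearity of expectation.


K_20 has 20!/(2^{10}·10!) = 654729075 labelled perfect matchings.
For each such perfect matching H, let X_H = 1 if all 10 edges of H are present in G. Then P[X_H = 1] = p^{10} = (3/5)^{10} = 59049/9765625.
By linearity of expectation: E[X] = Σ_H E[X_H] = 654729075 · p^{10} = 654729075 · 59049/9765625 = 1546443885987/390625.
Numerically: E[X] ≈ 3.96e+06.

E[X] = 654729075 · (3/5)^{10} = 1546443885987/390625 ≈ 3.96e+06.


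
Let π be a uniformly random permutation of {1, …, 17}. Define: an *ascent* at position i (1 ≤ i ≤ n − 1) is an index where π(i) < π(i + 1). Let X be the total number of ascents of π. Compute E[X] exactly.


Write X = Σ X_I over i = 1, …, 16, with X_I the indicator of one ascent.
There are 16 indicators.
For each fixed i, the pair (π(i), π(i+1)) is a uniformly random ordered pair of distinct values from {1, …, 17}; by symmetry P[π(i) < π(i+1)] = 1/2.
By linearity: E[X] = 16 · (1/2) = (17 − 1) · (1/2) = 8 ≈ 8.000.

E[X] = 8 = 8.000.


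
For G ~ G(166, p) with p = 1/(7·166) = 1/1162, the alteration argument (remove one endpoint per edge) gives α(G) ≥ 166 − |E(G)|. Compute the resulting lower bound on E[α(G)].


E[|E(G)|] = C(166, 2)·p = 13695 · (1/1162) = 165/14.
E[α(G)] ≥ n − E[|E(G)|] = 166 − 165/14 = 2159/14.
Numerically: ≈ 154.21429.
(This is only a lower bound; the true E[α(G)] may be larger.)

E[α(G)] ≥ 2159/14 ≈ 154.21429.


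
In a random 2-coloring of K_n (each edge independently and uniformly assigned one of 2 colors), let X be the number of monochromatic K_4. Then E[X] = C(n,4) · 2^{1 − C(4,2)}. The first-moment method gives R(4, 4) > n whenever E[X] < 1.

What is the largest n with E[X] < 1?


We need C(n, 4) · 2^{1 − 6} < 1, i.e. C(n, 4) < 2^{6 − 1} = 32.
Check values of n near the boundary:
  n = 4: C(4, 4) = 1; 1 < 32? YES
  n = 5: C(5, 4) = 5; 5 < 32? YES
  n = 6: C(6, 4) = 15; 15 < 32? YES
  n = 7: C(7, 4) = 35; 35 < 32? NO
  n = 8: C(8, 4) = 70; 70 < 32? NO
  n = 9: C(9, 4) = 126; 126 < 32? NO
The largest n with C(n, 4) < 32 is n = 6 (where E[X] = 15/32 ≈ 0.469). Hence R(4, 4) > 6, i.e. R(4, 4) ≥ 7.

Largest n = 6; hence R(4, 4) > 6.


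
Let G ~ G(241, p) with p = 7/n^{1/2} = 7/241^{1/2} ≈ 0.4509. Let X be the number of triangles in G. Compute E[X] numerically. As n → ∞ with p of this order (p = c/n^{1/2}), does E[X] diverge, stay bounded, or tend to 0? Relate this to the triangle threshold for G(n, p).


Number of potential triangles: C(241, 3) = 2303960.
Each occurs with probability p³ ≈ (0.4509)³ ≈ 9.167872e-02.
By linearity: E[X] = C(241, 3)·p³ ≈ 2303960 · 9.167872e-02 ≈ 211224.1110.
Since α = 1/2 < 1, p = c/n^{1/2} ≫ 1/n is above the triangle threshold p ~ 1/n. Asymptotically E[X] ~ (c³/6)·n^{3(1−α)} = (7³/6)·n^{1.5} → ∞; triangles are abundant w.h.p.

E[X] ≈ 211224.1110; in regime p = Θ(1/n^{1/2}) E[X] diverges (above the triangle threshold p ~ 1/n).


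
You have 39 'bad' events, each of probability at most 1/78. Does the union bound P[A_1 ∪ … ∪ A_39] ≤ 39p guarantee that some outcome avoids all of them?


Union bound: P[∪_{i=1}^{39} A_i] ≤ Σ_i P[A_i] ≤ 39·p = 39·(1/78) = 1/2.
Numerically: 1/2 ≈ 0.5000.
Is 1/2 < 1? YES.
Since P[∪ A_i] ≤ 1/2 < 1, the complement has P[∩ A_i^c] ≥ 1 − 1/2 = 1/2 > 0, so some outcome avoids every A_i.

39·p = 1/2 ≈ 0.5000; existence CERTIFIED by the union bound.


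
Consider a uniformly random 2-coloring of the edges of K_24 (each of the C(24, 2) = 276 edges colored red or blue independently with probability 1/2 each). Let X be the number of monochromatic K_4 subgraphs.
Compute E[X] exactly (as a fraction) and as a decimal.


Let X = Σ_S X_S over the C(24, 4) = 10626 subsets S of size 4, where X_S = 1 if the K_4 on S is monochromatic.
For a fixed S, the K_4 on S has C(4, 2) = 6 edges. P[all 6 edges red] = (1/2)^6, and likewise for blue, so P[monochromatic] = 2·(1/2)^6 = 2^{1 − 6} = 1/32.
Summing: E[X] = C(24, 4) · 2^{1 − 6} = 10626 · 1/32 = 5313/16.
Numerically: E[X] ≈ 332.062500.

E[X] = C(24,4)·2^(1−C(4,2)) = 5313/16 ≈ 332.062500.


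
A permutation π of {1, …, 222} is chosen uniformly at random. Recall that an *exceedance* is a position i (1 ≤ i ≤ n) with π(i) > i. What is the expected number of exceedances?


Write X = Σ_{i=1}^{222} X_i, where X_i = 1_{π(i) > i}.
For each fixed i, π(i) is uniform over {1, …, 222} (marginal of a uniform permutation), so P[π(i) > i] = (n − i)/n. Summing: Σ_{i=1}^{222} (n − i)/n = (0 + 1 + … + 221)/222 = 222(222 − 1)/(2·222) = (222 − 1)/2.
Hence E[X] = Σ_{i=1}^{222} (222 − i)/222 = 221/2 ≈ 110.50000.

E[X] = 221/2 = 110.50000.


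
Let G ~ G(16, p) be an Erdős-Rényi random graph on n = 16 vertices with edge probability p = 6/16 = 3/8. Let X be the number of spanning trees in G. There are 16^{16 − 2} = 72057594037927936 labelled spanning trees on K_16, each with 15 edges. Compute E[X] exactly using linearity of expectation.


K_16 has 16^{16 − 2} = 72057594037927936 labelled spanning trees.
For each such spanning tree H, let X_H = 1 if all 15 edges of H are present in G. Then P[X_H = 1] = p^{15} = (3/8)^{15} = 14348907/35184372088832.
By linearity: E[X] = Σ_H E[X_H] = 72057594037927936 · p^{15} = 72057594037927936 · 14348907/35184372088832 = 29386561536.
Numerically: E[X] ≈ 2.93866e+10.

E[X] = 72057594037927936 · (3/8)^{15} = 29386561536 ≈ 2.93866e+10.


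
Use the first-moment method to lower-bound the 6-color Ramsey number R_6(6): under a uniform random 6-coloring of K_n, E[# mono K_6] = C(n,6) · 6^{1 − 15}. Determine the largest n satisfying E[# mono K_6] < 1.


We need C(n, 6) · 6^{1 − 15} < 1, i.e. C(n, 6) < 6^{15 − 1} = 78364164096.
Check values of n near the boundary:
  n = 195: C(195, 6) = 70656049360; 70656049360 < 78364164096? YES
  n = 196: C(196, 6) = 72887293024; 72887293024 < 78364164096? YES
  n = 197: C(197, 6) = 75176946208; 75176946208 < 78364164096? YES
  n = 198: C(198, 6) = 77526225777; 77526225777 < 78364164096? YES
  n = 199: C(199, 6) = 79936367511; 79936367511 < 78364164096? NO
The largest n with C(n, 6) < 78364164096 is n = 198 (where E[X] = 25842075259/26121388032 ≈ 0.9893071). Hence R_6(6) > 198, i.e. R_6(6) ≥ 199.

Largest n = 198; hence R_6(6) > 198.


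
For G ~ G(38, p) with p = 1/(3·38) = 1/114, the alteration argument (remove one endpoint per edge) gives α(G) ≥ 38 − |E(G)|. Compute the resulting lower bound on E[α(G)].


E[|E(G)|] = C(38, 2)·p = 703 · (1/114) = 37/6.
E[α(G)] ≥ n − E[|E(G)|] = 38 − 37/6 = 191/6.
Numerically: ≈ 31.833.
(This is only a lower bound; the true E[α(G)] may be larger.)

E[α(G)] ≥ 191/6 ≈ 31.833.


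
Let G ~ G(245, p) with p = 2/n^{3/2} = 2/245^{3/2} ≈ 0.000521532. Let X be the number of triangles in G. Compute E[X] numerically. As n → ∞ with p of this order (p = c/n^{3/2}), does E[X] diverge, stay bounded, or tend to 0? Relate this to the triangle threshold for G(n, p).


Number of potential triangles: C(245, 3) = 2421090.
Each occurs with probability p³ ≈ (0.000521532)³ ≈ 1.41854333e-10.
By linearity: E[X] = C(245, 3)·p³ ≈ 2421090 · 1.41854333e-10 ≈ 0.000343.
Since α = 3/2 > 1, p = c/n^{3/2} = o(1/n) is below the triangle threshold p ~ 1/n. Asymptotically E[X] ~ (c³/6)·n^{3(1−α)} = (2³/6)·n^{-1.5} → 0, so by Markov's inequality G has no triangles w.h.p.

E[X] ≈ 0.000343; in regime p = Θ(1/n^{3/2}) E[X] tends to 0 (below the triangle threshold p ~ 1/n).


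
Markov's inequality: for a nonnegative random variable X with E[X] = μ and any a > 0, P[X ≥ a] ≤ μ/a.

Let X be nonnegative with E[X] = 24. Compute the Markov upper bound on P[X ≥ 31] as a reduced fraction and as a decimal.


μ = E[X] = 24, a = 31.
Markov: P[X ≥ 31] ≤ μ/a = (24)/31 = 24/31.
Numerically: ≈ 0.77419.
(Since a = 31 > μ = 24.00000, the bound 24/31 is < 1 and informative.)

P[X ≥ 31] ≤ 24/31 ≈ 0.77419.


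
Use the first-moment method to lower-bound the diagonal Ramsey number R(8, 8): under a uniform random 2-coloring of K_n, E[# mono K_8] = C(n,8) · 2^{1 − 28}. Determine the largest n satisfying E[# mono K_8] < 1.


We need C(n, 8) · 2^{1 − 28} < 1, i.e. C(n, 8) < 2^{28 − 1} = 134217728.
Check values of n near the boundary:
  n = 40: C(40, 8) = 76904685; 76904685 < 134217728? YES
  n = 41: C(41, 8) = 95548245; 95548245 < 134217728? YES
  n = 42: C(42, 8) = 118030185; 118030185 < 134217728? YES
  n = 43: C(43, 8) = 145008513; 145008513 < 134217728? NO
  n = 44: C(44, 8) = 177232627; 177232627 < 134217728? NO
  n = 45: C(45, 8) = 215553195; 215553195 < 134217728? NO
The largest n with C(n, 8) < 134217728 is n = 42 (where E[X] = 118030185/134217728 ≈ 0.8793934). Hence R(8, 8) > 42, i.e. R(8, 8) ≥ 43.

Largest n = 42; hence R(8, 8) > 42.


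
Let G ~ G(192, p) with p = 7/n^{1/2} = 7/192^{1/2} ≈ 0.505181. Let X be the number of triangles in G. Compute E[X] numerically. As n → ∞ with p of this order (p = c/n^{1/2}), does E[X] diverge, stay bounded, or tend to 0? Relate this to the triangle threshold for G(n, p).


Number of potential triangles: C(192, 3) = 1161280.
Each occurs with probability p³ ≈ (0.505181)³ ≈ 1.28926525e-01.
By linearity: E[X] = C(192, 3)·p³ ≈ 1161280 · 1.28926525e-01 ≈ 149719.794901.
Since α = 1/2 < 1, p = c/n^{1/2} ≫ 1/n is above the triangle threshold p ~ 1/n. Asymptotically E[X] ~ (c³/6)·n^{3(1−α)} = (7³/6)·n^{1.5} → ∞; triangles are abundant w.h.p.

E[X] ≈ 149719.794901; in regime p = Θ(1/n^{1/2}) E[X] diverges (above the triangle threshold p ~ 1/n).


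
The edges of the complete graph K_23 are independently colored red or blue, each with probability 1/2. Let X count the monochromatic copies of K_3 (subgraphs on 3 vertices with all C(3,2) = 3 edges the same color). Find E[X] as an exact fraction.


Let X = Σ_S X_S over the C(23, 3) = 1771 subsets S of size 3, where X_S = 1 if the K_3 on S is monochromatic.
For a fixed S, the K_3 on S has C(3, 2) = 3 edges. P[all 3 edges red] = (1/2)^3, and likewise for blue, so P[monochromatic] = 2·(1/2)^3 = 2^{1 − 3} = 1/4.
By linearity: E[X] = C(23, 3) · 2^{1 − 3} = 1771 · 1/4 = 1771/4.
Numerically: E[X] ≈ 442.750.

E[X] = C(23,3)·2^(1−C(3,2)) = 1771/4 ≈ 442.750.


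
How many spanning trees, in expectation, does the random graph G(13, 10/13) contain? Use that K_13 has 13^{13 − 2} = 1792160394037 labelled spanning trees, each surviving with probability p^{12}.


K_13 has 13^{13 − 2} = 1792160394037 labelled spanning trees.
For each such spanning tree H, let X_H = 1 if all 12 edges of H are present in G. Then P[X_H = 1] = p^{12} = (10/13)^{12} = 1000000000000/23298085122481.
By linearity of expectation: E[X] = Σ_H E[X_H] = 1792160394037 · p^{12} = 1792160394037 · 1000000000000/23298085122481 = 1000000000000/13.
Numerically: E[X] ≈ 7.6923e+10.

E[X] = 1792160394037 · (10/13)^{12} = 1000000000000/13 ≈ 7.6923e+10.


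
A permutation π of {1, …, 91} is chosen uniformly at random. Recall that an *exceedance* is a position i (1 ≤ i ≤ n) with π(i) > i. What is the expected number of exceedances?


Write X = Σ_{i=1}^{91} X_i, where X_i = 1_{π(i) > i}.
For each fixed i, π(i) is uniform over {1, …, 91} (marginal of a uniform permutation), so P[π(i) > i] = (n − i)/n. Summing: Σ_{i=1}^{91} (n − i)/n = (0 + 1 + … + 90)/91 = 91(91 − 1)/(2·91) = (91 − 1)/2.
Hence E[X] = Σ_{i=1}^{91} (91 − i)/91 = 45 ≈ 45.00000.

E[X] = 45 = 45.00000.


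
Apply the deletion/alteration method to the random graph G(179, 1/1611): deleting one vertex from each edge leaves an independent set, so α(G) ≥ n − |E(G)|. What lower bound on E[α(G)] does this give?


E[|E(G)|] = C(179, 2)·p = 15931 · (1/1611) = 89/9.
E[α(G)] ≥ n − E[|E(G)|] = 179 − 89/9 = 1522/9.
Numerically: ≈ 169.11111.
(This is only a lower bound; the true E[α(G)] may be larger.)

E[α(G)] ≥ 1522/9 ≈ 169.11111.


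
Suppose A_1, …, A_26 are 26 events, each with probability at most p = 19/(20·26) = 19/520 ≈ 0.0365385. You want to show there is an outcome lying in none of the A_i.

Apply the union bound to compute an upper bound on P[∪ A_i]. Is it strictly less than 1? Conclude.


Union bound: P[∪_{i=1}^{26} A_i] ≤ Σ_i P[A_i] ≤ 26·p = 26·(19/520) = 19/20.
Numerically: 19/20 ≈ 0.9500000.
Is 19/20 < 1? YES.
Since P[∪ A_i] ≤ 19/20 < 1, the complement has P[∩ A_i^c] ≥ 1 − 19/20 = 1/20 > 0, so some outcome avoids every A_i.

26·p = 19/20 ≈ 0.9500000; existence CERTIFIED by the union bound.


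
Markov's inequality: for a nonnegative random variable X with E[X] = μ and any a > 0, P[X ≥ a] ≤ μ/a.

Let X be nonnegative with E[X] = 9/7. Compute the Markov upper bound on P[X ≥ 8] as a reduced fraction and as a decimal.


μ = E[X] = 9/7, a = 8.
Markov: P[X ≥ 8] ≤ μ/a = (9/7)/8 = 9/56.
Numerically: ≈ 0.16071.
(Since a = 8 > μ = 1.28571, the bound 9/56 is < 1 and informative.)

P[X ≥ 8] ≤ 9/56 ≈ 0.16071.


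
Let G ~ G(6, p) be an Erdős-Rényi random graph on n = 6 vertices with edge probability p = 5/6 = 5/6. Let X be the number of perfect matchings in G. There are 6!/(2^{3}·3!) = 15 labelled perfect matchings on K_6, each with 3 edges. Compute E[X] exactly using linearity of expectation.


K_6 has 6!/(2^{3}·3!) = 15 labelled perfect matchings.
For each such perfect matching H, let X_H = 1 if all 3 edges of H are present in G. Then P[X_H = 1] = p^{3} = (5/6)^{3} = 125/216.
By linearity: E[X] = Σ_H E[X_H] = 15 · p^{3} = 15 · 125/216 = 625/72.
Numerically: E[X] ≈ 8.68.

E[X] = 15 · (5/6)^{3} = 625/72 ≈ 8.68.


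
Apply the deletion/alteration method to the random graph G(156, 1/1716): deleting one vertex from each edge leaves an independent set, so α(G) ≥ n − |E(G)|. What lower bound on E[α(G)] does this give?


E[|E(G)|] = C(156, 2)·p = 12090 · (1/1716) = 155/22.
E[α(G)] ≥ n − E[|E(G)|] = 156 − 155/22 = 3277/22.
Numerically: ≈ 148.9545.
(This is only a lower bound; the true E[α(G)] may be larger.)

E[α(G)] ≥ 3277/22 ≈ 148.9545.


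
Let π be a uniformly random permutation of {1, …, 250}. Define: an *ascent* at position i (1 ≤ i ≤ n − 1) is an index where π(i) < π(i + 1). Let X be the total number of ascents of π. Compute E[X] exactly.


Write X = Σ X_I over i = 1, …, 249, with X_I the indicator of one ascent.
There are 249 indicators.
For each fixed i, the pair (π(i), π(i+1)) is a uniformly random ordered pair of distinct values from {1, …, 250}; by symmetry P[π(i) < π(i+1)] = 1/2.
By linearity: E[X] = 249 · (1/2) = (250 − 1) · (1/2) = 249/2 ≈ 124.50000.

E[X] = 249/2 = 124.50000.


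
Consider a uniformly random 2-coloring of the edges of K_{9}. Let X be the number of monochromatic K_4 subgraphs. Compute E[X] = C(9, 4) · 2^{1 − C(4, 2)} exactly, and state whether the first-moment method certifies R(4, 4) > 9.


E[X] = C(9, 4) · 2^{1 − 6} = 126 · 2^{−5} = 126/32.
As a reduced fraction: E[X] = 63/16 ≈ 3.937500.
Is E[X] < 1? NO.
Since E[X] ≥ 1, the first-moment bound is inconclusive at n = 9; it does NOT by itself certify R(4, 4) > 9.

E[X] = 63/16 ≈ 3.937500; E[X] ≥ 1; first-moment method inconclusive here.


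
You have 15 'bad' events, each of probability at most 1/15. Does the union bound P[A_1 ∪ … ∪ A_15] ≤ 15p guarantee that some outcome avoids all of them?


Union bound: P[∪_{i=1}^{15} A_i] ≤ Σ_i P[A_i] ≤ 15·p = 15·(1/15) = 1.
Numerically: 1 ≈ 1.0000000.
Is 1 < 1? NO.
Since the bound 1 is ≥ 1, the union bound is uninformative here; it does NOT by itself certify existence.

15·p = 1 ≈ 1.0000000; existence NOT certified by the union bound.


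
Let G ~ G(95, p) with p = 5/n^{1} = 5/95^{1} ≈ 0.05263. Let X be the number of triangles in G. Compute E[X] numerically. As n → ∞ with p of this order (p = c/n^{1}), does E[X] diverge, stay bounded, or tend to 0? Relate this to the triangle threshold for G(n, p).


Number of potential triangles: C(95, 3) = 138415.
Each occurs with probability p³ ≈ (0.05263)³ ≈ 1.457938e-04.
By linearity: E[X] = C(95, 3)·p³ ≈ 138415 · 1.457938e-04 ≈ 20.1801.
Here α = 1, so p = 5/n is exactly at the triangle threshold p ~ 1/n. Asymptotically E[X] → c³/6 = 5³/6 = 125/6 ≈ 20.8333, a bounded constant. In this regime the triangle count is asymptotically Poisson(c³/6).

E[X] ≈ 20.1801; in regime p = Θ(1/n^{1}) E[X] stays bounded (at the triangle threshold p ~ 1/n).


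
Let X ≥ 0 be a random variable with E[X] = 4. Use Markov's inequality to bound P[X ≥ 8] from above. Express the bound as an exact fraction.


μ = E[X] = 4, a = 8.
Markov: P[X ≥ 8] ≤ μ/a = (4)/8 = 1/2.
Numerically: ≈ 0.500.
(Since a = 8 > μ = 4.000, the bound 1/2 is < 1 and informative.)

P[X ≥ 8] ≤ 1/2 ≈ 0.500.


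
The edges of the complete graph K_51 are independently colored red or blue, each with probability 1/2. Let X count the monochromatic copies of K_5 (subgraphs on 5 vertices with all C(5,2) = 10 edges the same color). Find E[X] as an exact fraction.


Let X = Σ_S X_S over the C(51, 5) = 2349060 subsets S of size 5, where X_S = 1 if the K_5 on S is monochromatic.
For a fixed S, the K_5 on S has C(5, 2) = 10 edges. P[all 10 edges red] = (1/2)^10, and likewise for blue, so P[monochromatic] = 2·(1/2)^10 = 2^{1 − 10} = 1/512.
Summing: E[X] = C(51, 5) · 2^{1 − 10} = 2349060 · 1/512 = 587265/128.
Numerically: E[X] ≈ 4588.008.

E[X] = C(51,5)·2^(1−C(5,2)) = 587265/128 ≈ 4588.008.


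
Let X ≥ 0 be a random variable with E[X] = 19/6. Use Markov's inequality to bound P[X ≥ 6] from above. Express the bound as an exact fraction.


μ = E[X] = 19/6, a = 6.
Markov: P[X ≥ 6] ≤ μ/a = (19/6)/6 = 19/36.
Numerically: ≈ 0.5278.
(Since a = 6 > μ = 3.1667, the bound 19/36 is < 1 and informative.)

P[X ≥ 6] ≤ 19/36 ≈ 0.5278.


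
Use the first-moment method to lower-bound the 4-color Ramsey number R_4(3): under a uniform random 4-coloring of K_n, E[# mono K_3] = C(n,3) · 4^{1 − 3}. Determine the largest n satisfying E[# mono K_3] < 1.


We need C(n, 3) · 4^{1 − 3} < 1, i.e. C(n, 3) < 4^{3 − 1} = 16.
Check values of n near the boundary:
  n = 3: C(3, 3) = 1; 1 < 16? YES
  n = 4: C(4, 3) = 4; 4 < 16? YES
  n = 5: C(5, 3) = 10; 10 < 16? YES
  n = 6: C(6, 3) = 20; 20 < 16? NO
The largest n with C(n, 3) < 16 is n = 5 (where E[X] = 5/8 ≈ 0.62500). Hence R_4(3) > 5, i.e. R_4(3) ≥ 6.

Largest n = 5; hence R_4(3) > 5.


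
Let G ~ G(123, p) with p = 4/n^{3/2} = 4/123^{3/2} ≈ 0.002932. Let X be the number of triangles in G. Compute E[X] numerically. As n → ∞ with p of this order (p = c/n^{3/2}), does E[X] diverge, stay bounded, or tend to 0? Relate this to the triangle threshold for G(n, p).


Number of potential triangles: C(123, 3) = 302621.
Each occurs with probability p³ ≈ (0.002932)³ ≈ 2.521198e-08.
By linearity: E[X] = C(123, 3)·p³ ≈ 302621 · 2.521198e-08 ≈ 0.0076.
Since α = 3/2 > 1, p = c/n^{3/2} = o(1/n) is below the triangle threshold p ~ 1/n. Asymptotically E[X] ~ (c³/6)·n^{3(1−α)} = (4³/6)·n^{-1.5} → 0, so by Markov's inequality G has no triangles w.h.p.

E[X] ≈ 0.0076; in regime p = Θ(1/n^{3/2}) E[X] tends to 0 (below the triangle threshold p ~ 1/n).


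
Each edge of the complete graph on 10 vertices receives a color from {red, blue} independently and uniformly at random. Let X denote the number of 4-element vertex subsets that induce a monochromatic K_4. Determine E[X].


Let X = Σ_S X_S over the C(10, 4) = 210 subsets S of size 4, where X_S = 1 if the K_4 on S is monochromatic.
For a fixed S, the K_4 on S has C(4, 2) = 6 edges. P[all 6 edges red] = (1/2)^6, and likewise for blue, so P[monochromatic] = 2·(1/2)^6 = 2^{1 − 6} = 1/32.
By linearity of expectation: E[X] = C(10, 4) · 2^{1 − 6} = 210 · 1/32 = 105/16.
Numerically: E[X] ≈ 6.5625.

E[X] = C(10,4)·2^(1−C(4,2)) = 105/16 ≈ 6.5625.


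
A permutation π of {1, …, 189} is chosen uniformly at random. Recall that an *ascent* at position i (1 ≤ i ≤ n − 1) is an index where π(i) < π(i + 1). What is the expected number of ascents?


Write X = Σ X_I over i = 1, …, 188, with X_I the indicator of one ascent.
There are 188 indicators.
For each fixed i, the pair (π(i), π(i+1)) is a uniformly random ordered pair of distinct values from {1, …, 189}; by symmetry P[π(i) < π(i+1)] = 1/2.
By linearity: E[X] = 188 · (1/2) = (189 − 1) · (1/2) = 94 ≈ 94.000000.

E[X] = 94 = 94.000000.


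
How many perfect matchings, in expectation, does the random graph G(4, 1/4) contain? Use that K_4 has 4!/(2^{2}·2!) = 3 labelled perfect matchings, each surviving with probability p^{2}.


K_4 has 4!/(2^{2}·2!) = 3 labelled perfect matchings.
For each such perfect matching H, let X_H = 1 if all 2 edges of H are present in G. Then P[X_H = 1] = p^{2} = (1/4)^{2} = 1/16.
Summing the indicators: E[X] = Σ_H E[X_H] = 3 · p^{2} = 3 · 1/16 = 3/16.
Numerically: E[X] ≈ 0.1875.

E[X] = 3 · (1/4)^{2} = 3/16 ≈ 0.1875.


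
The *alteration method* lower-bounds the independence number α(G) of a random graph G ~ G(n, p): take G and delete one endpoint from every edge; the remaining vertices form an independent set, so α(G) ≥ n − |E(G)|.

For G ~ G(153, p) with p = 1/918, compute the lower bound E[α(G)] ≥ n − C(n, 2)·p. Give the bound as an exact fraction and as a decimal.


E[|E(G)|] = C(153, 2)·p = 11628 · (1/918) = 38/3.
E[α(G)] ≥ n − E[|E(G)|] = 153 − 38/3 = 421/3.
Numerically: ≈ 140.33333.
(This is only a lower bound; the true E[α(G)] may be larger.)

E[α(G)] ≥ 421/3 ≈ 140.33333.


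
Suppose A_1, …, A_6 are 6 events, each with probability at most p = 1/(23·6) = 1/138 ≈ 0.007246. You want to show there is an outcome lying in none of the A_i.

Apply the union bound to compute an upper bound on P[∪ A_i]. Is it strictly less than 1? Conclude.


Union bound: P[∪_{i=1}^{6} A_i] ≤ Σ_i P[A_i] ≤ 6·p = 6·(1/138) = 1/23.
Numerically: 1/23 ≈ 0.043478.
Is 1/23 < 1? YES.
Since P[∪ A_i] ≤ 1/23 < 1, the complement has P[∩ A_i^c] ≥ 1 − 1/23 = 22/23 > 0, so some outcome avoids every A_i.

6·p = 1/23 ≈ 0.043478; existence CERTIFIED by the union bound.


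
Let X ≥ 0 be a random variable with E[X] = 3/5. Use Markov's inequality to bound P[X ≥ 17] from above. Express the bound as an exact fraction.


μ = E[X] = 3/5, a = 17.
Markov: P[X ≥ 17] ≤ μ/a = (3/5)/17 = 3/85.
Numerically: ≈ 0.035294.
(Since a = 17 > μ = 0.600000, the bound 3/85 is < 1 and informative.)

P[X ≥ 17] ≤ 3/85 ≈ 0.035294.


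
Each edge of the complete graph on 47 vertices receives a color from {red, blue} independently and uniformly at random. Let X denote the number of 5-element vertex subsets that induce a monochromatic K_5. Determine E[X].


Let X = Σ_S X_S over the C(47, 5) = 1533939 subsets S of size 5, where X_S = 1 if the K_5 on S is monochromatic.
For a fixed S, the K_5 on S has C(5, 2) = 10 edges. P[all 10 edges red] = (1/2)^10, and likewise for blue, so P[monochromatic] = 2·(1/2)^10 = 2^{1 − 10} = 1/512.
By linearity of expectation: E[X] = C(47, 5) · 2^{1 − 10} = 1533939 · 1/512 = 1533939/512.
Numerically: E[X] ≈ 2995.974609.

E[X] = C(47,5)·2^(1−C(5,2)) = 1533939/512 ≈ 2995.974609.


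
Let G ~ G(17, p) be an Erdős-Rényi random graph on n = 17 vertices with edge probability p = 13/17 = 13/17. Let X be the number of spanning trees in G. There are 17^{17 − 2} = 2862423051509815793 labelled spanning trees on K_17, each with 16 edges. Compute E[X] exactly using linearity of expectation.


K_17 has 17^{17 − 2} = 2862423051509815793 labelled spanning trees.
For each such spanning tree H, let X_H = 1 if all 16 edges of H are present in G. Then P[X_H = 1] = p^{16} = (13/17)^{16} = 665416609183179841/48661191875666868481.
Summing the indicators: E[X] = Σ_H E[X_H] = 2862423051509815793 · p^{16} = 2862423051509815793 · 665416609183179841/48661191875666868481 = 665416609183179841/17.
Numerically: E[X] ≈ 3.914e+16.

E[X] = 2862423051509815793 · (13/17)^{16} = 665416609183179841/17 ≈ 3.914e+16.


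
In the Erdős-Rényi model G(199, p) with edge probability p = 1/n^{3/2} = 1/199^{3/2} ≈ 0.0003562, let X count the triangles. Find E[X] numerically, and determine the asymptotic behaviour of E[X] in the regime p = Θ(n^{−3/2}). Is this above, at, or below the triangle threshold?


Number of potential triangles: C(199, 3) = 1293699.
Each occurs with probability p³ ≈ (0.0003562)³ ≈ 4.520236e-11.
By linearity: E[X] = C(199, 3)·p³ ≈ 1293699 · 4.520236e-11 ≈ 0.0001.
Since α = 3/2 > 1, p = c/n^{3/2} = o(1/n) is below the triangle threshold p ~ 1/n. Asymptotically E[X] ~ (c³/6)·n^{3(1−α)} = (1³/6)·n^{-1.5} → 0, so by Markov's inequality G has no triangles w.h.p.

E[X] ≈ 0.0001; in regime p = Θ(1/n^{3/2}) E[X] tends to 0 (below the triangle threshold p ~ 1/n).


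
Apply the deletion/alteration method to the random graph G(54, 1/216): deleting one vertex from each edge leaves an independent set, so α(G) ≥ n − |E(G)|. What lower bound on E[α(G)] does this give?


E[|E(G)|] = C(54, 2)·p = 1431 · (1/216) = 53/8.
E[α(G)] ≥ n − E[|E(G)|] = 54 − 53/8 = 379/8.
Numerically: ≈ 47.375000.
(This is only a lower bound; the true E[α(G)] may be larger.)

E[α(G)] ≥ 379/8 ≈ 47.375000.


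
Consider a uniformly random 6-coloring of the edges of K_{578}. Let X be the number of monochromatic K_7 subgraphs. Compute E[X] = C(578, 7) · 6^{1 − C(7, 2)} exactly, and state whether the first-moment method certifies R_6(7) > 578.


E[X] = C(578, 7) · 6^{1 − 21} = 4123120110457920 · 6^{−20} = 4123120110457920/3656158440062976.
As a reduced fraction: E[X] = 21474583908635/19042491875328 ≈ 1.127719.
Is E[X] < 1? NO.
Since E[X] ≥ 1, the first-moment bound is inconclusive at n = 578; it does NOT by itself certify R_6(7) > 578.

E[X] = 21474583908635/19042491875328 ≈ 1.127719; E[X] ≥ 1; first-moment method inconclusive here.


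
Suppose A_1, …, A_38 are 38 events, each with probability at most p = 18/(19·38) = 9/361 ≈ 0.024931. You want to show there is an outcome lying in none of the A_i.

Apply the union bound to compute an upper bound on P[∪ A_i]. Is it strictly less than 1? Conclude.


Union bound: P[∪_{i=1}^{38} A_i] ≤ Σ_i P[A_i] ≤ 38·p = 38·(9/361) = 18/19.
Numerically: 18/19 ≈ 0.947368.
Is 18/19 < 1? YES.
Since P[∪ A_i] ≤ 18/19 < 1, the complement has P[∩ A_i^c] ≥ 1 − 18/19 = 1/19 > 0, so some outcome avoids every A_i.

38·p = 18/19 ≈ 0.947368; existence CERTIFIED by the union bound.


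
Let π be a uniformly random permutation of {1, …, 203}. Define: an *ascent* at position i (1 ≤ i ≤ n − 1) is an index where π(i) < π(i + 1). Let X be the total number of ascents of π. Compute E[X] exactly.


Write X = Σ X_I over i = 1, …, 202, with X_I the indicator of one ascent.
There are 202 indicators.
For each fixed i, the pair (π(i), π(i+1)) is a uniformly random ordered pair of distinct values from {1, …, 203}; by symmetry P[π(i) < π(i+1)] = 1/2.
By linearity: E[X] = 202 · (1/2) = (203 − 1) · (1/2) = 101 ≈ 101.000.

E[X] = 101 = 101.000.


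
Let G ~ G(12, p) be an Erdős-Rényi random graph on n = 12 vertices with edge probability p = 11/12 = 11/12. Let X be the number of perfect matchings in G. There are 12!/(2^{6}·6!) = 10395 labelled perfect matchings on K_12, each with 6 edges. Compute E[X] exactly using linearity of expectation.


K_12 has 12!/(2^{6}·6!) = 10395 labelled perfect matchings.
For each such perfect matching H, let X_H = 1 if all 6 edges of H are present in G. Then P[X_H = 1] = p^{6} = (11/12)^{6} = 1771561/2985984.
By linearity of expectation: E[X] = Σ_H E[X_H] = 10395 · p^{6} = 10395 · 1771561/2985984 = 682050985/110592.
Numerically: E[X] ≈ 6167.27.

E[X] = 10395 · (11/12)^{6} = 682050985/110592 ≈ 6167.27.


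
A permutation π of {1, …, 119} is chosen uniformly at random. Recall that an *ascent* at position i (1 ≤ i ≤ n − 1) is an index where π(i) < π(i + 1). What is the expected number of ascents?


Write X = Σ X_I over i = 1, …, 118, with X_I the indicator of one ascent.
There are 118 indicators.
For each fixed i, the pair (π(i), π(i+1)) is a uniformly random ordered pair of distinct values from {1, …, 119}; by symmetry P[π(i) < π(i+1)] = 1/2.
By linearity: E[X] = 118 · (1/2) = (119 − 1) · (1/2) = 59 ≈ 59.0000.

E[X] = 59 = 59.0000.


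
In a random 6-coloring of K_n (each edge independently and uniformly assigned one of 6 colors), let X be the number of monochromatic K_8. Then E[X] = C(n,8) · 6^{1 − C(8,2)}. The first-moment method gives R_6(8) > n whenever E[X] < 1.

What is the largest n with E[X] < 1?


We need C(n, 8) · 6^{1 − 28} < 1, i.e. C(n, 8) < 6^{28 − 1} = 1023490369077469249536.
Check values of n near the boundary:
  n = 1592: C(1592, 8) = 1005480414540892933435; 1005480414540892933435 < 1023490369077469249536? YES
  n = 1593: C(1593, 8) = 1010555394551193970323; 1010555394551193970323 < 1023490369077469249536? YES
  n = 1594: C(1594, 8) = 1015652773590544255167; 1015652773590544255167 < 1023490369077469249536? YES
  n = 1595: C(1595, 8) = 1020772636343363633895; 1020772636343363633895 < 1023490369077469249536? YES
  n = 1596: C(1596, 8) = 1025915067760710553965; 1025915067760710553965 < 1023490369077469249536? NO
  n = 1597: C(1597, 8) = 1031080153060953275445; 1031080153060953275445 < 1023490369077469249536? NO
  n = 1598: C(1598, 8) = 1036267977730442348529; 1036267977730442348529 < 1023490369077469249536? NO
The largest n with C(n, 8) < 1023490369077469249536 is n = 1595 (where E[X] = 113419181815929292655/113721152119718805504 ≈ 0.9973446). Hence R_6(8) > 1595, i.e. R_6(8) ≥ 1596.

Largest n = 1595; hence R_6(8) > 1595.


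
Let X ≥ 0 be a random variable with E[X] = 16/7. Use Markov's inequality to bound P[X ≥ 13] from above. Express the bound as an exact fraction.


μ = E[X] = 16/7, a = 13.
Markov: P[X ≥ 13] ≤ μ/a = (16/7)/13 = 16/91.
Numerically: ≈ 0.176.
(Since a = 13 > μ = 2.286, the bound 16/91 is < 1 and informative.)

P[X ≥ 13] ≤ 16/91 ≈ 0.176.


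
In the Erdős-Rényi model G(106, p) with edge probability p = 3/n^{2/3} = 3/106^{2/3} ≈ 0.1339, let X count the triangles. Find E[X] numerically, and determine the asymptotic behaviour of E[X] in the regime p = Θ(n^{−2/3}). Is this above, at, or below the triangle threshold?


Number of potential triangles: C(106, 3) = 192920.
Each occurs with probability p³ ≈ (0.1339)³ ≈ 2.402990e-03.
By linearity: E[X] = C(106, 3)·p³ ≈ 192920 · 2.402990e-03 ≈ 463.5849.
Since α = 2/3 < 1, p = c/n^{2/3} ≫ 1/n is above the triangle threshold p ~ 1/n. Asymptotically E[X] ~ (c³/6)·n^{3(1−α)} = (3³/6)·n^{1} → ∞; triangles are abundant w.h.p.

E[X] ≈ 463.5849; in regime p = Θ(1/n^{2/3}) E[X] diverges (above the triangle threshold p ~ 1/n).


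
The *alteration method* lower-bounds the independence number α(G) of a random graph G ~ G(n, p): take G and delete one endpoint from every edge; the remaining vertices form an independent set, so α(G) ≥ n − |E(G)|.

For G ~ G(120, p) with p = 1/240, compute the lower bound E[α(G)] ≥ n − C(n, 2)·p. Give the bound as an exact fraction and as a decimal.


E[|E(G)|] = C(120, 2)·p = 7140 · (1/240) = 119/4.
E[α(G)] ≥ n − E[|E(G)|] = 120 − 119/4 = 361/4.
Numerically: ≈ 90.2500.
(This is only a lower bound; the true E[α(G)] may be larger.)

E[α(G)] ≥ 361/4 ≈ 90.2500.


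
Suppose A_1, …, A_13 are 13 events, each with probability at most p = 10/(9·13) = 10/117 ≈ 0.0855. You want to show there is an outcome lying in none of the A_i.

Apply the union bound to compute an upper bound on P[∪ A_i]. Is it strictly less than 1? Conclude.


Union bound: P[∪_{i=1}^{13} A_i] ≤ Σ_i P[A_i] ≤ 13·p = 13·(10/117) = 10/9.
Numerically: 10/9 ≈ 1.1111.
Is 10/9 < 1? NO.
Since the bound 10/9 is ≥ 1, the union bound is uninformative here; it does NOT by itself certify existence.

13·p = 10/9 ≈ 1.1111; existence NOT certified by the union bound.


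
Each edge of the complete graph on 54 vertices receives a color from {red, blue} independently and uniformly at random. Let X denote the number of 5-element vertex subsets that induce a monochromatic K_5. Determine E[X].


Let X = Σ_S X_S over the C(54, 5) = 3162510 subsets S of size 5, where X_S = 1 if the K_5 on S is monochromatic.
For a fixed S, the K_5 on S has C(5, 2) = 10 edges. P[all 10 edges red] = (1/2)^10, and likewise for blue, so P[monochromatic] = 2·(1/2)^10 = 2^{1 − 10} = 1/512.
Summing: E[X] = C(54, 5) · 2^{1 − 10} = 3162510 · 1/512 = 1581255/256.
Numerically: E[X] ≈ 6176.777344.

E[X] = C(54,5)·2^(1−C(5,2)) = 1581255/256 ≈ 6176.777344.


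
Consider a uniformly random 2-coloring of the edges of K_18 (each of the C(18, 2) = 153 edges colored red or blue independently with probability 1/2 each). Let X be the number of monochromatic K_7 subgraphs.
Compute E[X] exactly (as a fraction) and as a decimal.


Let X = Σ_S X_S over the C(18, 7) = 31824 subsets S of size 7, where X_S = 1 if the K_7 on S is monochromatic.
For a fixed S, the K_7 on S has C(7, 2) = 21 edges. P[all 21 edges red] = (1/2)^21, and likewise for blue, so P[monochromatic] = 2·(1/2)^21 = 2^{1 − 21} = 1/1048576.
By linearity of expectation: E[X] = C(18, 7) · 2^{1 − 21} = 31824 · 1/1048576 = 1989/65536.
Numerically: E[X] ≈ 0.030350.

E[X] = C(18,7)·2^(1−C(7,2)) = 1989/65536 ≈ 0.030350.


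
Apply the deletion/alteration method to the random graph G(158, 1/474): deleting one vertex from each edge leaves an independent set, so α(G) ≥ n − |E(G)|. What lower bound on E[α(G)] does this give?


E[|E(G)|] = C(158, 2)·p = 12403 · (1/474) = 157/6.
E[α(G)] ≥ n − E[|E(G)|] = 158 − 157/6 = 791/6.
Numerically: ≈ 131.8333.
(This is only a lower bound; the true E[α(G)] may be larger.)

E[α(G)] ≥ 791/6 ≈ 131.8333.


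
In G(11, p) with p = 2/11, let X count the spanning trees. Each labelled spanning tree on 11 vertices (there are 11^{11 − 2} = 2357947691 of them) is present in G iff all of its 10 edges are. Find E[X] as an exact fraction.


K_11 has 11^{11 − 2} = 2357947691 labelled spanning trees.
For each such spanning tree H, let X_H = 1 if all 10 edges of H are present in G. Then P[X_H = 1] = p^{10} = (2/11)^{10} = 1024/25937424601.
By linearity of expectation: E[X] = Σ_H E[X_H] = 2357947691 · p^{10} = 2357947691 · 1024/25937424601 = 1024/11.
Numerically: E[X] ≈ 93.09.

E[X] = 2357947691 · (2/11)^{10} = 1024/11 ≈ 93.09.
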